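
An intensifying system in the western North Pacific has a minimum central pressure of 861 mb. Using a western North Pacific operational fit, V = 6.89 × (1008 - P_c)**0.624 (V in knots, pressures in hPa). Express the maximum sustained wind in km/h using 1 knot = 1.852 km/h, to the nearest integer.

287 km/h

ΔP = 1008 − 861 = 147 mb.
V ≈ 6.89 × 147^0.624 = 6.89 × 22.512 ≈ 155.105 kt.
155.105 × 1.852 ≈ 287.25 km/h → 287 km/h.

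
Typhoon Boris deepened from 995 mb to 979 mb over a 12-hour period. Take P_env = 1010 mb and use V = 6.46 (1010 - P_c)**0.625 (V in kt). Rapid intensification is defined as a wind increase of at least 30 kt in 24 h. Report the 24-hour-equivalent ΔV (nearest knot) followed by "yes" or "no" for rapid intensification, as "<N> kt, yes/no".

40 kt, yes

V₁: ΔP = 15, V ≈ 6.46 × 15^0.625 ≈ 35.10 kt.
V₂: ΔP = 31, V ≈ 6.46 × 31^0.625 ≈ 55.25 kt.
ΔV over 12 h = 20.15 kt → 24 h equivalent = 20.15 × 24/12 ≈ 40.30 kt.
40 kt ≥ 30 kt ⇒ rapid intensification.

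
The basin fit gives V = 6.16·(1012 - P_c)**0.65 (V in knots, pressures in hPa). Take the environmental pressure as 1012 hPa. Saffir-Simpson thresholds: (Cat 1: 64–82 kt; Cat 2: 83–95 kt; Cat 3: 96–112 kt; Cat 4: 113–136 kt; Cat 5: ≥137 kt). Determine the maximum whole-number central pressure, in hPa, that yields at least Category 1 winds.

Category 1 begins at V = 64 kt.
Required ΔP = (64/6.16)^(1/0.65) = 10.390^1.538 ≈ 36.64 hPa.
P_c ≤ 1012 − 36.64 = 975.36, so the highest integer P_c is 975 hPa.

975 hPa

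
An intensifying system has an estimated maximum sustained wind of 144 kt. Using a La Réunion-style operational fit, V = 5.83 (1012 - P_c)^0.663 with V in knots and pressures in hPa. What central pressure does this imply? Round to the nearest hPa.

886 hPa

ΔP = (V / 5.83)^(1/0.663) = (144/5.83)^1.508.
144/5.83 = 24.700; 24.700^1.508 ≈ 126.06 hPa.
P_c = 1012 − 126.06 = 885.94 ≈ 886 hPa.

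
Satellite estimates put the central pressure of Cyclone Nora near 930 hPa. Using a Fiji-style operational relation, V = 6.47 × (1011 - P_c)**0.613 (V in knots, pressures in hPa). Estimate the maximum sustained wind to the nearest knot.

ΔP = 1011 − 930 = 81 hPa.
81^0.613 ≈ 14.788.
V ≈ 6.47 × 14.788 ≈ 95.7 kt.

96 kt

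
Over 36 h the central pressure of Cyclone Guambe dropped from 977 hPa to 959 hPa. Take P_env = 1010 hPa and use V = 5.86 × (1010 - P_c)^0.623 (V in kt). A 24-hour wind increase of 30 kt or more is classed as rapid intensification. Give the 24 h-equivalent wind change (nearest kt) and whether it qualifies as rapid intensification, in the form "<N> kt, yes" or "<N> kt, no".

V₁: ΔP = 33, V ≈ 5.86 × 33^0.623 ≈ 51.75 kt.
V₂: ΔP = 51, V ≈ 5.86 × 51^0.623 ≈ 67.88 kt.
ΔV over 36 h = 16.13 kt → 24 h equivalent = 16.13 × 24/36 ≈ 10.75 kt.
11 kt < 30 kt ⇒ not rapid intensification.

11 kt, no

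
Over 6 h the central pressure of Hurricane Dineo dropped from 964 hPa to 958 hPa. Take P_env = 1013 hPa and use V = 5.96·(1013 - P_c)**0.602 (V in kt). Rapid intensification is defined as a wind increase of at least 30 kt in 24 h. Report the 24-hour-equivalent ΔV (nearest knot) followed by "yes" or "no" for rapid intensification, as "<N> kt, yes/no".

V₁: ΔP = 49, V ≈ 5.96 × 49^0.602 ≈ 62.05 kt.
V₂: ΔP = 55, V ≈ 5.96 × 55^0.602 ≈ 66.52 kt.
ΔV over 6 h = 4.47 kt → 24 h equivalent = 4.47 × 24/6 ≈ 17.88 kt.
18 kt < 30 kt ⇒ not rapid intensification.

18 kt, no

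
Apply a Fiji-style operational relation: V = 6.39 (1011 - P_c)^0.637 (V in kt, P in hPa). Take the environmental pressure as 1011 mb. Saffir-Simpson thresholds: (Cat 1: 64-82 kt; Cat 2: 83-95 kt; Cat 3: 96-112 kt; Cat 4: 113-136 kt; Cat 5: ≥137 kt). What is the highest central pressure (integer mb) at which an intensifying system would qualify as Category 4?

Category 4 begins at V = 113 kt.
Required ΔP = (113/6.39)^(1/0.637) = 17.684^1.570 ≈ 90.89 mb.
P_c ≤ 1011 − 90.89 = 920.11, so the highest integer P_c is 920 mb.

920 mb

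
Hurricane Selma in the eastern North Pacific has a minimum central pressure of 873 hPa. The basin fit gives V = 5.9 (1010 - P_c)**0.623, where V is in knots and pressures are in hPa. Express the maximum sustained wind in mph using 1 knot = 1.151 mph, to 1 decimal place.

145.6 mph

ΔP = 1010 − 873 = 137 hPa.
V ≈ 5.9 × 137^0.623 = 5.9 × 21.438 ≈ 126.482 kt.
126.482 × 1.151 ≈ 145.58 mph → 145.6 mph.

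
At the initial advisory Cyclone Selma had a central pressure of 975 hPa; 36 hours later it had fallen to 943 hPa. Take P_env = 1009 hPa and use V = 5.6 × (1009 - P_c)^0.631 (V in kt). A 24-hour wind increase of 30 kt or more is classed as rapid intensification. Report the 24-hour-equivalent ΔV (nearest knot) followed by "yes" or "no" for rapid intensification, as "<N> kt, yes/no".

18 kt, no

V₁: ΔP = 34, V ≈ 5.6 × 34^0.631 ≈ 51.83 kt.
V₂: ΔP = 66, V ≈ 5.6 × 66^0.631 ≈ 78.76 kt.
ΔV over 36 h = 26.93 kt → 24 h equivalent = 26.93 × 24/36 ≈ 17.95 kt.
18 kt < 30 kt ⇒ not rapid intensification.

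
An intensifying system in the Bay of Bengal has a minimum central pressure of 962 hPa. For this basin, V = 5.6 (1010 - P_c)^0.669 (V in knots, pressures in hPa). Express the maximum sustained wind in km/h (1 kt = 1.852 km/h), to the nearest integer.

138 km/h

ΔP = 1010 − 962 = 48 hPa.
V ≈ 5.6 × 48^0.669 = 5.6 × 13.328 ≈ 74.634 kt.
74.634 × 1.852 ≈ 138.22 km/h → 138 km/h.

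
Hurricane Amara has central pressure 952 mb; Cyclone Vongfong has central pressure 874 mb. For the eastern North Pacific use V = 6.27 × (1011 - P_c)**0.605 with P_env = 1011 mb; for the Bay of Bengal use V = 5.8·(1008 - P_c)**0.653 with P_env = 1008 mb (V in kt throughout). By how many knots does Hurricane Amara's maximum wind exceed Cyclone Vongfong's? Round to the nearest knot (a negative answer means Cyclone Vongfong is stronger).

-68 kt

Hurricane Amara: ΔP = 59; V ≈ 6.27 × 59^0.605 ≈ 73.90 kt.
Cyclone Vongfong: ΔP = 134; V ≈ 5.8 × 134^0.653 ≈ 142.05 kt.
Difference ≈ 73.90 − 142.05 = -68.15 → -68 kt.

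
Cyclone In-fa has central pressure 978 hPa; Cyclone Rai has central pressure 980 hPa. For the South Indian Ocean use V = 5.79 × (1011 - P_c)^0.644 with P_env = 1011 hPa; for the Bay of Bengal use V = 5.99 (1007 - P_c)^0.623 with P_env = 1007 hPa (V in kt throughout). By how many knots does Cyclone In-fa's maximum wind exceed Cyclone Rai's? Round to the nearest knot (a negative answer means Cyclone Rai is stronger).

8 kt

Cyclone In-fa: ΔP = 33; V ≈ 5.79 × 33^0.644 ≈ 55.03 kt.
Cyclone Rai: ΔP = 27; V ≈ 5.99 × 27^0.623 ≈ 46.68 kt.
Difference ≈ 55.03 − 46.68 = 8.35 → 8 kt.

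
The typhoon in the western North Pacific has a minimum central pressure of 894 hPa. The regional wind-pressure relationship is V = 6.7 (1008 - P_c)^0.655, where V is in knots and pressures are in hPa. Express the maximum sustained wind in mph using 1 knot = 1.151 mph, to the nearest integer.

172 mph

ΔP = 1008 − 894 = 114 hPa.
V ≈ 6.7 × 114^0.655 = 6.7 × 22.247 ≈ 149.055 kt.
149.055 × 1.151 ≈ 171.56 mph → 172 mph.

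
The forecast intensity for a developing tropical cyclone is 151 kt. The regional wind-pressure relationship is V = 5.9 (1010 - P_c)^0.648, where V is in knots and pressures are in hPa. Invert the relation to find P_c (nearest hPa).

ΔP = (V / 5.9)^(1/0.648) = (151/5.9)^1.543.
151/5.9 = 25.593; 25.593^1.543 ≈ 148.95 hPa.
P_c = 1010 − 148.95 = 861.05 ≈ 861 hPa.

861 hPa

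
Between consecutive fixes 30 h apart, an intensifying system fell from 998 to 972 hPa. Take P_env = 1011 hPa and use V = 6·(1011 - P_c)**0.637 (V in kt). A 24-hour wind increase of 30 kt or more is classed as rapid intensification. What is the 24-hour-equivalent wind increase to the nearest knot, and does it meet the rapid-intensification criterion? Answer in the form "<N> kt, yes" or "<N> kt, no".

25 kt, no

V₁: ΔP = 13, V ≈ 6 × 13^0.637 ≈ 30.74 kt.
V₂: ΔP = 39, V ≈ 6 × 39^0.637 ≈ 61.90 kt.
ΔV over 30 h = 31.16 kt → 24 h equivalent = 31.16 × 24/30 ≈ 24.93 kt.
25 kt < 30 kt ⇒ not rapid intensification.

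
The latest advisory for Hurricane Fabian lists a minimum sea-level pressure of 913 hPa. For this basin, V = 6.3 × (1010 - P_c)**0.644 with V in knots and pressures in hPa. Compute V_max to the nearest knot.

ΔP = 1010 − 913 = 97 hPa.
97^0.644 ≈ 19.032.
V ≈ 6.3 × 19.032 ≈ 119.9 kt.

120 kt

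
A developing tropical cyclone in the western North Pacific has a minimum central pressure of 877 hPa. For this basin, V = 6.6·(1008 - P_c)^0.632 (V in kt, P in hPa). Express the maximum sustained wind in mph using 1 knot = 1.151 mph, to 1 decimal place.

ΔP = 1008 − 877 = 131 hPa.
V ≈ 6.6 × 131^0.632 = 6.6 × 21.783 ≈ 143.767 kt.
143.767 × 1.151 ≈ 165.48 mph → 165.5 mph.

165.5 mph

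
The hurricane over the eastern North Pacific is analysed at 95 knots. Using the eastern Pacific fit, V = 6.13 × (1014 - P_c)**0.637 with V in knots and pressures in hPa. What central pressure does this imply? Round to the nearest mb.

ΔP = (V / 6.13)^(1/0.637) = (95/6.13)^1.570.
95/6.13 = 15.498; 15.498^1.570 ≈ 73.88 mb.
P_c = 1014 − 73.88 = 940.12 ≈ 940 mb.

940 mb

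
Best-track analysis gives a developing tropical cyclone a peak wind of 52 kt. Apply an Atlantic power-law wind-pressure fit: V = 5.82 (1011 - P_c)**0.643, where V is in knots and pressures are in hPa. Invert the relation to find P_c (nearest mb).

981 mb

ΔP = (V / 5.82)^(1/0.643) = (52/5.82)^1.555.
52/5.82 = 8.935; 8.935^1.555 ≈ 30.14 mb.
P_c = 1011 − 30.14 = 980.86 ≈ 981 mb.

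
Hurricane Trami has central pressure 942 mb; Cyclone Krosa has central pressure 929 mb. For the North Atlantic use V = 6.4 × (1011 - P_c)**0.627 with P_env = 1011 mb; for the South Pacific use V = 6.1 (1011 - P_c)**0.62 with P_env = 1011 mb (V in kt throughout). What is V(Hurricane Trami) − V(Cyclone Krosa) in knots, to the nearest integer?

Hurricane Trami: ΔP = 69; V ≈ 6.4 × 69^0.627 ≈ 91.02 kt.
Cyclone Krosa: ΔP = 82; V ≈ 6.1 × 82^0.62 ≈ 93.73 kt.
Difference ≈ 91.02 − 93.73 = -2.71 → -3 kt.

-3 kt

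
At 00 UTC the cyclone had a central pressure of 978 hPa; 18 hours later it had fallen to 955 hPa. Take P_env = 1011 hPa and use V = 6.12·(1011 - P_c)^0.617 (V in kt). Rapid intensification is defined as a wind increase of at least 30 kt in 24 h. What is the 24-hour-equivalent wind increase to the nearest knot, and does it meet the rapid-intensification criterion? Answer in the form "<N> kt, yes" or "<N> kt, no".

27 kt, no

V₁: ΔP = 33, V ≈ 6.12 × 33^0.617 ≈ 52.93 kt.
V₂: ΔP = 56, V ≈ 6.12 × 56^0.617 ≈ 73.35 kt.
ΔV over 18 h = 20.42 kt → 24 h equivalent = 20.42 × 24/18 ≈ 27.23 kt.
27 kt < 30 kt ⇒ not rapid intensification.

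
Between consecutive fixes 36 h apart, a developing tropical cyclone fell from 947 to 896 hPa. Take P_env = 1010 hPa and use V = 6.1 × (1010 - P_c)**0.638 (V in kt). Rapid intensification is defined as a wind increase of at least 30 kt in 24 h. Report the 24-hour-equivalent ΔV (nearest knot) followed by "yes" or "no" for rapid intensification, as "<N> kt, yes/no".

V₁: ΔP = 63, V ≈ 6.1 × 63^0.638 ≈ 85.76 kt.
V₂: ΔP = 114, V ≈ 6.1 × 114^0.638 ≈ 125.21 kt.
ΔV over 36 h = 39.45 kt → 24 h equivalent = 39.45 × 24/36 ≈ 26.30 kt.
26 kt < 30 kt ⇒ not rapid intensification.

26 kt, no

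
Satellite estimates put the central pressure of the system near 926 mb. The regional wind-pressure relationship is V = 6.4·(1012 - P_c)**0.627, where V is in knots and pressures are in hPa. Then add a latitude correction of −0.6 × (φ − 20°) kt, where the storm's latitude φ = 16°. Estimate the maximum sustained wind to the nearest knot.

107 kt

ΔP = 1012 − 926 = 86 mb.
86^0.627 ≈ 16.328.
V ≈ 6.4 × 16.328 ≈ 104.5 kt.
Latitude correction: −0.6 × (16 − 20) = 2.4 kt.
Corrected V ≈ 106.9 kt → 107 kt.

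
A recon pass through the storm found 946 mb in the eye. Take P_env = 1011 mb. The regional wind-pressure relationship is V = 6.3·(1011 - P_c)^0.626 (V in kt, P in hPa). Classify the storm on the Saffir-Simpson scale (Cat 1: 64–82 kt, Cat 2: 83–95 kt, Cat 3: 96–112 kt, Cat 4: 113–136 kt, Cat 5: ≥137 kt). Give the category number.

ΔP = 1011 − 946 = 65 mb.
V ≈ 6.3 × 65^0.626 = 6.3 × 13.64 ≈ 86 kt.
86 kt falls in the Category 2 band.

2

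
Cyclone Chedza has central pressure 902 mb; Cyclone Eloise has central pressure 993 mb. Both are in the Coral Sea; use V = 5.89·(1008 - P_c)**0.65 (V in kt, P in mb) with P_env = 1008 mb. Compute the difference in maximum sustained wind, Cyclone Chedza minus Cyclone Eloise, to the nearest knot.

88 kt

Cyclone Chedza: ΔP = 106; V ≈ 5.89 × 106^0.65 ≈ 122.06 kt.
Cyclone Eloise: ΔP = 15; V ≈ 5.89 × 15^0.65 ≈ 34.24 kt.
Difference ≈ 122.06 − 34.24 = 87.82 → 88 kt.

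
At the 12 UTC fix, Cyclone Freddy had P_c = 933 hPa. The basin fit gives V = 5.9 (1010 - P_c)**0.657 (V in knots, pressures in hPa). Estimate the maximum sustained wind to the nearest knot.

ΔP = 1010 − 933 = 77 hPa.
77^0.657 ≈ 17.355.
V ≈ 5.9 × 17.355 ≈ 102.4 kt.

102 kt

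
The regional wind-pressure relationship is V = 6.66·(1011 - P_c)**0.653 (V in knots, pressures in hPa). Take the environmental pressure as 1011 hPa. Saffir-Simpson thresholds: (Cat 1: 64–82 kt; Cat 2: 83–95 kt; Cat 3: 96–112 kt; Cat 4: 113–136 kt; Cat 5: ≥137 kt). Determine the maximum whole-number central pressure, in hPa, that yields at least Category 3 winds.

951 hPa

Category 3 begins at V = 96 kt.
Required ΔP = (96/6.66)^(1/0.653) = 14.414^1.531 ≈ 59.51 hPa.
P_c ≤ 1011 − 59.51 = 951.49, so the highest integer P_c is 951 hPa.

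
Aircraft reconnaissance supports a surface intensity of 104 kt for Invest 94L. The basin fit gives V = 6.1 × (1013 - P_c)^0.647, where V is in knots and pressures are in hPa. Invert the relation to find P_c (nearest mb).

ΔP = (V / 6.1)^(1/0.647) = (104/6.1)^1.546.
104/6.1 = 17.049; 17.049^1.546 ≈ 80.12 mb.
P_c = 1013 − 80.12 = 932.88 ≈ 933 mb.

933 mb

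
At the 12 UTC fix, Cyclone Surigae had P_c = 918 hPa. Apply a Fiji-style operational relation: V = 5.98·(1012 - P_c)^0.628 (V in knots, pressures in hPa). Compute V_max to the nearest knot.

104 kt

ΔP = 1012 − 918 = 94 hPa.
94^0.628 ≈ 17.343.
V ≈ 5.98 × 17.343 ≈ 103.7 kt.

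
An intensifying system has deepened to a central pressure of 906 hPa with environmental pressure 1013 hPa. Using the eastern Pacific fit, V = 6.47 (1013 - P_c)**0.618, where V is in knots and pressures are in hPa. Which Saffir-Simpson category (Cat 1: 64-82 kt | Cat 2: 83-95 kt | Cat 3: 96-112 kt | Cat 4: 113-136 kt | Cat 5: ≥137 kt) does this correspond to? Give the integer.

ΔP = 1013 − 906 = 107 hPa.
V ≈ 6.47 × 107^0.618 = 6.47 × 17.95 ≈ 116 kt.
116 kt falls in the Category 4 band.

4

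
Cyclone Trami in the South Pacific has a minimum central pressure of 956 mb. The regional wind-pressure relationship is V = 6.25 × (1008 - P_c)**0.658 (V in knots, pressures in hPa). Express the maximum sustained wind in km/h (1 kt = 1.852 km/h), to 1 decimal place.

155.8 km/h

ΔP = 1008 − 956 = 52 mb.
V ≈ 6.25 × 52^0.658 = 6.25 × 13.463 ≈ 84.141 kt.
84.141 × 1.852 ≈ 155.83 km/h → 155.8 km/h.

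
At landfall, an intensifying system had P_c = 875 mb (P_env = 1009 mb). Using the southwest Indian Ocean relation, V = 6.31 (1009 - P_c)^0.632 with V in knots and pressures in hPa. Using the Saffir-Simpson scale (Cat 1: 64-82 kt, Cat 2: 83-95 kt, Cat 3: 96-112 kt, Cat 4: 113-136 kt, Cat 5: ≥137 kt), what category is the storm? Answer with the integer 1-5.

ΔP = 1009 − 875 = 134 mb.
V ≈ 6.31 × 134^0.632 = 6.31 × 22.10 ≈ 139 kt.
139 kt falls in the Category 5 band.

5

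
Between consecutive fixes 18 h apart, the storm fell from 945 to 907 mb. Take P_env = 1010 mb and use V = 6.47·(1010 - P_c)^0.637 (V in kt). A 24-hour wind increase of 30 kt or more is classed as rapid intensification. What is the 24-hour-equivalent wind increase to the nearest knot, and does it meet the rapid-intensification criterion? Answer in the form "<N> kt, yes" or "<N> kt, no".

V₁: ΔP = 65, V ≈ 6.47 × 65^0.637 ≈ 92.41 kt.
V₂: ΔP = 103, V ≈ 6.47 × 103^0.637 ≈ 123.90 kt.
ΔV over 18 h = 31.49 kt → 24 h equivalent = 31.49 × 24/18 ≈ 41.99 kt.
42 kt ≥ 30 kt ⇒ rapid intensification.

42 kt, yes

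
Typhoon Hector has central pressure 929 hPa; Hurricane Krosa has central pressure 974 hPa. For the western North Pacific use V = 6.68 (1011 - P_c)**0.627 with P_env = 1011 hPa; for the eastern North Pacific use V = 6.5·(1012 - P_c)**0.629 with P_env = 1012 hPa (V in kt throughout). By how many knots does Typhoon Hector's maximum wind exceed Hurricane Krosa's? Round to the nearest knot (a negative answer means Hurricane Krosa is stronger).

42 kt

Typhoon Hector: ΔP = 82; V ≈ 6.68 × 82^0.627 ≈ 105.86 kt.
Hurricane Krosa: ΔP = 38; V ≈ 6.5 × 38^0.629 ≈ 64.06 kt.
Difference ≈ 105.86 − 64.06 = 41.80 → 42 kt.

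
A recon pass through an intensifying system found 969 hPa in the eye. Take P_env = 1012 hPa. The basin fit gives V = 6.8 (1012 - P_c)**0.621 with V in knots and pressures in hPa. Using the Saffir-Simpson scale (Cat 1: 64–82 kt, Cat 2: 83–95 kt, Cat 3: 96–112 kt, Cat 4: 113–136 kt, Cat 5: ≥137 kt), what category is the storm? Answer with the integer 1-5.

1

ΔP = 1012 − 969 = 43 hPa.
V ≈ 6.8 × 43^0.621 = 6.8 × 10.34 ≈ 70 kt.
70 kt falls in the Category 1 band.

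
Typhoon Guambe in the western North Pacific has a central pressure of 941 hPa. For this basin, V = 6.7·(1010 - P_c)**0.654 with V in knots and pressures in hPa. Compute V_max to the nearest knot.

107 kt

ΔP = 1010 − 941 = 69 hPa.
69^0.654 ≈ 15.944.
V ≈ 6.7 × 15.944 ≈ 106.8 kt.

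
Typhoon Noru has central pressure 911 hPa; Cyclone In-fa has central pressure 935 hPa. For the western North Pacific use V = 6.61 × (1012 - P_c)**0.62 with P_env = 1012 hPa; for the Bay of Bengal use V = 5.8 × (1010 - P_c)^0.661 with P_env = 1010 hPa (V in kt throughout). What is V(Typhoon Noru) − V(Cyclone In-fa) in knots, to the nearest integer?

Typhoon Noru: ΔP = 101; V ≈ 6.61 × 101^0.62 ≈ 115.58 kt.
Cyclone In-fa: ΔP = 75; V ≈ 5.8 × 75^0.661 ≈ 100.66 kt.
Difference ≈ 115.58 − 100.66 = 14.92 → 15 kt.

15 kt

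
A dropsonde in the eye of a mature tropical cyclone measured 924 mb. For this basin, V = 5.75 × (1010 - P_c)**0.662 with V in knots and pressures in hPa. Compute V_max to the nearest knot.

110 kt

ΔP = 1010 − 924 = 86 mb.
86^0.662 ≈ 19.083.
V ≈ 5.75 × 19.083 ≈ 109.7 kt.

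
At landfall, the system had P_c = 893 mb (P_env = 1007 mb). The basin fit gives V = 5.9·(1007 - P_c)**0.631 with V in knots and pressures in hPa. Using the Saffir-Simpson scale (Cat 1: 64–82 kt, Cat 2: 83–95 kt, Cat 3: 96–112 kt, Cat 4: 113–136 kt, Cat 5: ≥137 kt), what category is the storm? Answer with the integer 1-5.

ΔP = 1007 − 893 = 114 mb.
V ≈ 5.9 × 114^0.631 = 5.9 × 19.86 ≈ 117 kt.
117 kt falls in the Category 4 band.

4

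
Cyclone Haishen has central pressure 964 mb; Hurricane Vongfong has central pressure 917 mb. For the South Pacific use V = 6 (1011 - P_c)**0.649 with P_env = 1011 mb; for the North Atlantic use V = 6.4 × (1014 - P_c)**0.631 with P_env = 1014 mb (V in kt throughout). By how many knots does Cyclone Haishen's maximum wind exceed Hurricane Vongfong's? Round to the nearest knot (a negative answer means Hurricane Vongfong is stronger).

-42 kt

Cyclone Haishen: ΔP = 47; V ≈ 6 × 47^0.649 ≈ 73.00 kt.
Hurricane Vongfong: ΔP = 97; V ≈ 6.4 × 97^0.631 ≈ 114.77 kt.
Difference ≈ 73.00 − 114.77 = -41.77 → -42 kt.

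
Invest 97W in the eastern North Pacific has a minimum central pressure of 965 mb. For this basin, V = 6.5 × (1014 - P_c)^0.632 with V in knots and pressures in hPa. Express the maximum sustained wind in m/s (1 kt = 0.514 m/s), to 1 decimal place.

ΔP = 1014 − 965 = 49 mb.
V ≈ 6.5 × 49^0.632 = 6.5 × 11.700 ≈ 76.053 kt.
76.053 × 0.514 ≈ 39.09 m/s → 39.1 m/s.

39.1 m/s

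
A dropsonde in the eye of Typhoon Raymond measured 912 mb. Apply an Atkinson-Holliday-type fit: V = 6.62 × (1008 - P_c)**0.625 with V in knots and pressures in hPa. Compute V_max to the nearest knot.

ΔP = 1008 − 912 = 96 mb.
96^0.625 ≈ 17.335.
V ≈ 6.62 × 17.335 ≈ 114.8 kt.

115 kt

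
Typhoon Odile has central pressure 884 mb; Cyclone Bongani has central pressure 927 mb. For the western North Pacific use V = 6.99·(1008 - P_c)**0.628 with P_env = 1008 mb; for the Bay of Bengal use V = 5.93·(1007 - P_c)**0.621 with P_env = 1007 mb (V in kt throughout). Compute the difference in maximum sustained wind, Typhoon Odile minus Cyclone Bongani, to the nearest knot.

54 kt

Typhoon Odile: ΔP = 124; V ≈ 6.99 × 124^0.628 ≈ 144.26 kt.
Cyclone Bongani: ΔP = 80; V ≈ 5.93 × 80^0.621 ≈ 90.13 kt.
Difference ≈ 144.26 − 90.13 = 54.13 → 54 kt.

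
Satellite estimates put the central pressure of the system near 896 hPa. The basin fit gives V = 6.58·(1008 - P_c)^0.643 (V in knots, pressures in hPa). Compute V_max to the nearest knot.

137 kt

ΔP = 1008 − 896 = 112 hPa.
112^0.643 ≈ 20.780.
V ≈ 6.58 × 20.780 ≈ 136.7 kt.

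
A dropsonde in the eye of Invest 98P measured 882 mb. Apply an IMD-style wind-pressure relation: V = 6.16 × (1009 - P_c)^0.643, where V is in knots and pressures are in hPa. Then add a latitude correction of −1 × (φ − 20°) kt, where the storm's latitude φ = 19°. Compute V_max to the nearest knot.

ΔP = 1009 − 882 = 127 mb.
127^0.643 ≈ 22.529.
V ≈ 6.16 × 22.529 ≈ 138.8 kt.
Latitude correction: −1 × (19 − 20) = 1 kt.
Corrected V ≈ 139.8 kt → 140 kt.

140 kt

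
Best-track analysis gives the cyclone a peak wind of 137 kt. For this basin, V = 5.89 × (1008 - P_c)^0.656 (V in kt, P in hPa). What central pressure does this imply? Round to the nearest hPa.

887 hPa

ΔP = (V / 5.89)^(1/0.656) = (137/5.89)^1.524.
137/5.89 = 23.260; 23.260^1.524 ≈ 121.13 hPa.
P_c = 1008 − 121.13 = 886.87 ≈ 887 hPa.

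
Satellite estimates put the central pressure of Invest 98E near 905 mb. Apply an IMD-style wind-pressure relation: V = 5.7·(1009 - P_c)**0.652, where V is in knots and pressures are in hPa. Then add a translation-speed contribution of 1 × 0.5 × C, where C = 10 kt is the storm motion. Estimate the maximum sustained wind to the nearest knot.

123 kt

ΔP = 1009 − 905 = 104 mb.
104^0.652 ≈ 20.659.
V ≈ 5.7 × 20.659 ≈ 117.8 kt.
Translation term: 1 × 0.5 × 10 = 5 kt.
Corrected V ≈ 122.8 kt → 123 kt.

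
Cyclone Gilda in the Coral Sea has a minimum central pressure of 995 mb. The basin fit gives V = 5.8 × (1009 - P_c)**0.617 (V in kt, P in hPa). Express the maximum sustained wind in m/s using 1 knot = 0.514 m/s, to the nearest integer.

ΔP = 1009 − 995 = 14 mb.
V ≈ 5.8 × 14^0.617 = 5.8 × 5.095 ≈ 29.552 kt.
29.552 × 0.514 ≈ 15.19 m/s → 15 m/s.

15 m/s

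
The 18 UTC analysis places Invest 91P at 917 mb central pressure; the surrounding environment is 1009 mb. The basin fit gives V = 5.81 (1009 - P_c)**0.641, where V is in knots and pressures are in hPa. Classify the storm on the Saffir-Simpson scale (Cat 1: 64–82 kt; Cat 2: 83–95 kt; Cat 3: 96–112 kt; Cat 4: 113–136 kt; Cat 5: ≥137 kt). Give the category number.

3

ΔP = 1009 − 917 = 92 mb.
V ≈ 5.81 × 92^0.641 = 5.81 × 18.15 ≈ 105 kt.
105 kt falls in the Category 3 band.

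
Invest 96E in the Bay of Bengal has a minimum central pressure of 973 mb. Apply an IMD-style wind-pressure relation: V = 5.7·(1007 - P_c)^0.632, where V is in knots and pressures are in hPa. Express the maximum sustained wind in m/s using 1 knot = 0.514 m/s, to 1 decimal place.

27.2 m/s

ΔP = 1007 − 973 = 34 mb.
V ≈ 5.7 × 34^0.632 = 5.7 × 9.287 ≈ 52.938 kt.
52.938 × 0.514 ≈ 27.21 m/s → 27.2 m/s.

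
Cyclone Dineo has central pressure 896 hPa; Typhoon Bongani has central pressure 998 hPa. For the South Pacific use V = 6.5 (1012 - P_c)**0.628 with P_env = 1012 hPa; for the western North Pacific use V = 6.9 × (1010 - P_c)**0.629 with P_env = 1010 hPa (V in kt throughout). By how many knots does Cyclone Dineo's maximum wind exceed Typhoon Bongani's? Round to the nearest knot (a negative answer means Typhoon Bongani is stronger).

Cyclone Dineo: ΔP = 116; V ≈ 6.5 × 116^0.628 ≈ 128.65 kt.
Typhoon Bongani: ΔP = 12; V ≈ 6.9 × 12^0.629 ≈ 32.93 kt.
Difference ≈ 128.65 − 32.93 = 95.72 → 96 kt.

96 kt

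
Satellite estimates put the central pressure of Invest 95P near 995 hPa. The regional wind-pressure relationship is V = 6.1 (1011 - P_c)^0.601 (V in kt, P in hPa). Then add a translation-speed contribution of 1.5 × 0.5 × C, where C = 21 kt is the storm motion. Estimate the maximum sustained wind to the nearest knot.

ΔP = 1011 − 995 = 16 hPa.
16^0.601 ≈ 5.293.
V ≈ 6.1 × 5.293 ≈ 32.3 kt.
Translation term: 1.5 × 0.5 × 21 = 15.75 kt.
Corrected V ≈ 48.05 kt → 48 kt.

48 kt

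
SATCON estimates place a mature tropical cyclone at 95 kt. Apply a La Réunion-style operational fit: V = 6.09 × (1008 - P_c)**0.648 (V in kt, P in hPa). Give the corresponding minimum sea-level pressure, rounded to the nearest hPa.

ΔP = (V / 6.09)^(1/0.648) = (95/6.09)^1.543.
95/6.09 = 15.599; 15.599^1.543 ≈ 69.38 hPa.
P_c = 1008 − 69.38 = 938.62 ≈ 939 hPa.

939 hPa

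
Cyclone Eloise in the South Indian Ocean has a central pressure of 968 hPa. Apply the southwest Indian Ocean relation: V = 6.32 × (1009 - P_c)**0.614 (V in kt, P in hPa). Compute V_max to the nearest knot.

62 kt

ΔP = 1009 − 968 = 41 hPa.
41^0.614 ≈ 9.778.
V ≈ 6.32 × 9.778 ≈ 61.8 kt.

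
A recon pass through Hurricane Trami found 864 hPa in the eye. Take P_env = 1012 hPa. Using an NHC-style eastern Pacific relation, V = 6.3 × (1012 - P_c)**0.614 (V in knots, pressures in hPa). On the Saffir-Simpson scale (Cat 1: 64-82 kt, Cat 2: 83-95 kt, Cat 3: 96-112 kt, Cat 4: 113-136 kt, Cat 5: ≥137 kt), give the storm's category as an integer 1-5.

4

ΔP = 1012 − 864 = 148 hPa.
V ≈ 6.3 × 148^0.614 = 6.3 × 21.51 ≈ 135 kt.
135 kt falls in the Category 4 band.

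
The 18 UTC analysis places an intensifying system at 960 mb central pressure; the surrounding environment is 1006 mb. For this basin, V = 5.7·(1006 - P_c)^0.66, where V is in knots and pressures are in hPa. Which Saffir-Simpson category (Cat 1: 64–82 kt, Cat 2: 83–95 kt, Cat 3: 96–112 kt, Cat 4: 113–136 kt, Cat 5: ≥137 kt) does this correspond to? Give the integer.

1

ΔP = 1006 − 960 = 46 mb.
V ≈ 5.7 × 46^0.66 = 5.7 × 12.51 ≈ 71 kt.
71 kt falls in the Category 1 band.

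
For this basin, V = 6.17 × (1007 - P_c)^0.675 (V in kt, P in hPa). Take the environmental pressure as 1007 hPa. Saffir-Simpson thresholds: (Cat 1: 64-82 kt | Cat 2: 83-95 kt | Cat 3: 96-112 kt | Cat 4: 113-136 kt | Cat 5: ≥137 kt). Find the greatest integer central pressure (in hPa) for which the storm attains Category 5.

Category 5 begins at V = 137 kt.
Required ΔP = (137/6.17)^(1/0.675) = 22.204^1.481 ≈ 98.79 hPa.
P_c ≤ 1007 − 98.79 = 908.21, so the highest integer P_c is 908 hPa.

908 hPa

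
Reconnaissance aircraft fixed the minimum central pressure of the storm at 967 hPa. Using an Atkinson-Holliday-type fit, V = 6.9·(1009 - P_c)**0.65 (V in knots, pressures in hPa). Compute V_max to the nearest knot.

78 kt

ΔP = 1009 − 967 = 42 hPa.
42^0.65 ≈ 11.353.
V ≈ 6.9 × 11.353 ≈ 78.3 kt.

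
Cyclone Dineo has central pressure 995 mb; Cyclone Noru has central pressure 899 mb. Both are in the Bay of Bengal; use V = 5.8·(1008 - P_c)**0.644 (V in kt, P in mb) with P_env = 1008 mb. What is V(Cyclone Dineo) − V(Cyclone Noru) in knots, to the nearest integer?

Cyclone Dineo: ΔP = 13; V ≈ 5.8 × 13^0.644 ≈ 30.26 kt.
Cyclone Noru: ΔP = 109; V ≈ 5.8 × 109^0.644 ≈ 119.00 kt.
Difference ≈ 30.26 − 119.00 = -88.74 → -89 kt.

-89 kt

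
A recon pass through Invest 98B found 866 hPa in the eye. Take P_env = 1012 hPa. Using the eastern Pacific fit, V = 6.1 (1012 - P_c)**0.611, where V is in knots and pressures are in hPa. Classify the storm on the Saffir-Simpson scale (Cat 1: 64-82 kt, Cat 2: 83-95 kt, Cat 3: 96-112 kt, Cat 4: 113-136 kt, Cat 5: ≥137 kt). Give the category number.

4

ΔP = 1012 − 866 = 146 hPa.
V ≈ 6.1 × 146^0.611 = 6.1 × 21.01 ≈ 128 kt.
128 kt falls in the Category 4 band.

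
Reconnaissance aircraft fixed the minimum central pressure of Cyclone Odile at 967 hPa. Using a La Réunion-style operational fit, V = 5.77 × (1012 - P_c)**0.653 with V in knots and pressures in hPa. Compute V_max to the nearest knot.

ΔP = 1012 − 967 = 45 hPa.
45^0.653 ≈ 12.010.
V ≈ 5.77 × 12.010 ≈ 69.3 kt.

69 kt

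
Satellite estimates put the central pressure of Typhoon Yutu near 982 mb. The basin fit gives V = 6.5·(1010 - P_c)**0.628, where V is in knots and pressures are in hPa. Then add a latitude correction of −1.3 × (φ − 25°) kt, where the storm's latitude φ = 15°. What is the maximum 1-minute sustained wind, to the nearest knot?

ΔP = 1010 − 982 = 28 mb.
28^0.628 ≈ 8.106.
V ≈ 6.5 × 8.106 ≈ 52.7 kt.
Latitude correction: −1.3 × (15 − 25) = 13 kt.
Corrected V ≈ 65.7 kt → 66 kt.

66 kt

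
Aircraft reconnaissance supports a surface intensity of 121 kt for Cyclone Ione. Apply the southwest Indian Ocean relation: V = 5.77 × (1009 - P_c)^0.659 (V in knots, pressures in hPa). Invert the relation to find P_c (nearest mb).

ΔP = (V / 5.77)^(1/0.659) = (121/5.77)^1.517.
121/5.77 = 20.971; 20.971^1.517 ≈ 101.27 mb.
P_c = 1009 − 101.27 = 907.73 ≈ 908 mb.

908 mb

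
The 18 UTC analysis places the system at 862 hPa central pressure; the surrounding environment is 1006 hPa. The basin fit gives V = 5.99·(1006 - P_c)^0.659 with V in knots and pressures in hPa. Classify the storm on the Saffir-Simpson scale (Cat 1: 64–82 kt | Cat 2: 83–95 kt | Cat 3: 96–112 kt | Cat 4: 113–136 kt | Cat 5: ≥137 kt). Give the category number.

5

ΔP = 1006 − 862 = 144 hPa.
V ≈ 5.99 × 144^0.659 = 5.99 × 26.45 ≈ 158 kt.
158 kt falls in the Category 5 band.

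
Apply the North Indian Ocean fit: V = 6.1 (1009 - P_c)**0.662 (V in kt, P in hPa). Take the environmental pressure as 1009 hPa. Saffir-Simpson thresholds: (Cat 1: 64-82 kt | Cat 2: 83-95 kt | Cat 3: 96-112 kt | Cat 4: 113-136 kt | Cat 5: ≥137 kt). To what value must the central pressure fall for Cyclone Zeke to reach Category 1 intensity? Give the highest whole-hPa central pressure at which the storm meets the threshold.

974 hPa

Category 1 begins at V = 64 kt.
Required ΔP = (64/6.1)^(1/0.662) = 10.492^1.511 ≈ 34.84 hPa.
P_c ≤ 1009 − 34.84 = 974.16, so the highest integer P_c is 974 hPa.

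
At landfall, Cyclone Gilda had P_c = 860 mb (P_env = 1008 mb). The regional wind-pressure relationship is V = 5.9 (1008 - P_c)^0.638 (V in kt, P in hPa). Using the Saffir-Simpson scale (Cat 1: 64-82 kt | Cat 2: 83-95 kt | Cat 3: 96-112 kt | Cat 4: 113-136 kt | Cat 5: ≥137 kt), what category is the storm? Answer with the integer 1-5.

5

ΔP = 1008 − 860 = 148 mb.
V ≈ 5.9 × 148^0.638 = 5.9 × 24.25 ≈ 143 kt.
143 kt falls in the Category 5 band.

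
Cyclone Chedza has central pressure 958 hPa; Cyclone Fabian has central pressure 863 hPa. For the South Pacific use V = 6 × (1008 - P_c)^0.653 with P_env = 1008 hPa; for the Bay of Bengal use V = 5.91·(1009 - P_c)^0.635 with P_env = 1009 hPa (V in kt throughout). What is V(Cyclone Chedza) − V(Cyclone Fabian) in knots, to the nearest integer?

Cyclone Chedza: ΔP = 50; V ≈ 6 × 50^0.653 ≈ 77.19 kt.
Cyclone Fabian: ΔP = 146; V ≈ 5.91 × 146^0.635 ≈ 139.94 kt.
Difference ≈ 77.19 − 139.94 = -62.75 → -63 kt.

-63 kt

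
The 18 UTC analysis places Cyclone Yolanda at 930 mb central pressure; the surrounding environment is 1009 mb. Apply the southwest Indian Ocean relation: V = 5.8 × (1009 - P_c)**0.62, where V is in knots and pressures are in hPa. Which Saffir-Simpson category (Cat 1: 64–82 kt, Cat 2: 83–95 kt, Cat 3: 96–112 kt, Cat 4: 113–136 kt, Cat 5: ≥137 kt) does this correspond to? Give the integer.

ΔP = 1009 − 930 = 79 mb.
V ≈ 5.8 × 79^0.62 = 5.8 × 15.02 ≈ 87 kt.
87 kt falls in the Category 2 band.

2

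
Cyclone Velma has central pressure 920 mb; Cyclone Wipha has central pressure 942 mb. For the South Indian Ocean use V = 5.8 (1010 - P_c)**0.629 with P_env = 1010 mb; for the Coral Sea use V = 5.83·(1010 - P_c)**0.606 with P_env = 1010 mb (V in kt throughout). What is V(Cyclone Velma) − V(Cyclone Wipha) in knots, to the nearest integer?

Cyclone Velma: ΔP = 90; V ≈ 5.8 × 90^0.629 ≈ 98.32 kt.
Cyclone Wipha: ΔP = 68; V ≈ 5.83 × 68^0.606 ≈ 75.19 kt.
Difference ≈ 98.32 − 75.19 = 23.13 → 23 kt.

23 kt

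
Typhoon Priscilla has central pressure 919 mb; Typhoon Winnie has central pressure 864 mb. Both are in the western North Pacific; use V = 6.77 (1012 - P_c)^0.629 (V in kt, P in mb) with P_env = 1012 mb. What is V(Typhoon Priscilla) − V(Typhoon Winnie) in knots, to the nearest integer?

Typhoon Priscilla: ΔP = 93; V ≈ 6.77 × 93^0.629 ≈ 117.16 kt.
Typhoon Winnie: ΔP = 148; V ≈ 6.77 × 148^0.629 ≈ 156.92 kt.
Difference ≈ 117.16 − 156.92 = -39.76 → -40 kt.

-40 kt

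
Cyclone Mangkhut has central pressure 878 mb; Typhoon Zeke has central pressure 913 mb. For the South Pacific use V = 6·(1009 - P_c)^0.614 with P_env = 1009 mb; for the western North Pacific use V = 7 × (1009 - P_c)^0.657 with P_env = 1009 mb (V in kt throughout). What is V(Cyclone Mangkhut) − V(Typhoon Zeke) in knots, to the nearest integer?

Cyclone Mangkhut: ΔP = 131; V ≈ 6 × 131^0.614 ≈ 119.72 kt.
Typhoon Zeke: ΔP = 96; V ≈ 7 × 96^0.657 ≈ 140.43 kt.
Difference ≈ 119.72 − 140.43 = -20.71 → -21 kt.

-21 kt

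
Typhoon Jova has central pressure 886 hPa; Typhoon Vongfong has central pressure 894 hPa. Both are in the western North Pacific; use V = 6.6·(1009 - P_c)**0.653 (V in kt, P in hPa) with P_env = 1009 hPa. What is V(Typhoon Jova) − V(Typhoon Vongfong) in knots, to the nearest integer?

Typhoon Jova: ΔP = 123; V ≈ 6.6 × 123^0.653 ≈ 152.85 kt.
Typhoon Vongfong: ΔP = 115; V ≈ 6.6 × 115^0.653 ≈ 146.28 kt.
Difference ≈ 152.85 − 146.28 = 6.57 → 7 kt.

7 kt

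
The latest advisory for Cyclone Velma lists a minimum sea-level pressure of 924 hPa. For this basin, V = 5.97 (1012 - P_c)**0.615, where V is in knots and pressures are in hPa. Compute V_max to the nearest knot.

94 kt

ΔP = 1012 − 924 = 88 hPa.
88^0.615 ≈ 15.698.
V ≈ 5.97 × 15.698 ≈ 93.7 kt.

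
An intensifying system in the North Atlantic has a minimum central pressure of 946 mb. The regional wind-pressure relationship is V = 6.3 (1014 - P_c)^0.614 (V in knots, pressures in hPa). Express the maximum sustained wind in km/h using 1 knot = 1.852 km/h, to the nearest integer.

156 km/h

ΔP = 1014 − 946 = 68 mb.
V ≈ 6.3 × 68^0.614 = 6.3 × 13.340 ≈ 84.043 kt.
84.043 × 1.852 ≈ 155.65 km/h → 156 km/h.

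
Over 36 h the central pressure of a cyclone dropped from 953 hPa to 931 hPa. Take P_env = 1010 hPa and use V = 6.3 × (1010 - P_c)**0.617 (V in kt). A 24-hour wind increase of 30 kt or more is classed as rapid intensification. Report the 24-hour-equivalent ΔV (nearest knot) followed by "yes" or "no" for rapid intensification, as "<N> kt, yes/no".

11 kt, no

V₁: ΔP = 57, V ≈ 6.3 × 57^0.617 ≈ 76.33 kt.
V₂: ΔP = 79, V ≈ 6.3 × 79^0.617 ≈ 93.36 kt.
ΔV over 36 h = 17.03 kt → 24 h equivalent = 17.03 × 24/36 ≈ 11.35 kt.
11 kt < 30 kt ⇒ not rapid intensification.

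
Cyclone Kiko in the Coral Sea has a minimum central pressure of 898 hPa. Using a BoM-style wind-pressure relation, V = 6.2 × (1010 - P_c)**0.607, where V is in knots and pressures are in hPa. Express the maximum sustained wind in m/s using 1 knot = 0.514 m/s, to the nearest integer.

56 m/s

ΔP = 1010 − 898 = 112 hPa.
V ≈ 6.2 × 112^0.607 = 6.2 × 17.534 ≈ 108.709 kt.
108.709 × 0.514 ≈ 55.88 m/s → 56 m/s.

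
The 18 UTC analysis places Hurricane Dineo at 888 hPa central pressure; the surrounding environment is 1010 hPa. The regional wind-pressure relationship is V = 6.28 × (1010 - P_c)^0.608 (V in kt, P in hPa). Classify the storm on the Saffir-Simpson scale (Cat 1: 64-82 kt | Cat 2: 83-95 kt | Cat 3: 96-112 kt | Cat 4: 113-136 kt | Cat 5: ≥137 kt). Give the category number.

ΔP = 1010 − 888 = 122 hPa.
V ≈ 6.28 × 122^0.608 = 6.28 × 18.56 ≈ 117 kt.
117 kt falls in the Category 4 band.

4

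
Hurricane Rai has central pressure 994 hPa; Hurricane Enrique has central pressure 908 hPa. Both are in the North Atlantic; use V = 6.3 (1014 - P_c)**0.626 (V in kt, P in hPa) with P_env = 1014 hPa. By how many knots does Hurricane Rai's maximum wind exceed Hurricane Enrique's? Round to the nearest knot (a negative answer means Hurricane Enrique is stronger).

-76 kt

Hurricane Rai: ΔP = 20; V ≈ 6.3 × 20^0.626 ≈ 41.09 kt.
Hurricane Enrique: ΔP = 106; V ≈ 6.3 × 106^0.626 ≈ 116.73 kt.
Difference ≈ 41.09 − 116.73 = -75.64 → -76 kt.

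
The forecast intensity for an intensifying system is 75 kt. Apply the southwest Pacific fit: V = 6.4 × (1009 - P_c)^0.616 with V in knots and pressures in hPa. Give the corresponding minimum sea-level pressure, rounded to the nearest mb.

955 mb

ΔP = (V / 6.4)^(1/0.616) = (75/6.4)^1.623.
75/6.4 = 11.719; 11.719^1.623 ≈ 54.35 mb.
P_c = 1009 − 54.35 = 954.65 ≈ 955 mb.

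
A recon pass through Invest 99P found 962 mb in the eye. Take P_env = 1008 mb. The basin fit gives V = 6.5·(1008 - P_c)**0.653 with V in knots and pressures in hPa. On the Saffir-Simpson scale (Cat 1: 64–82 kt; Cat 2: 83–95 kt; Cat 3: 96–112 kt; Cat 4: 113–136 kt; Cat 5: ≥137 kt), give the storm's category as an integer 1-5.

1

ΔP = 1008 − 962 = 46 mb.
V ≈ 6.5 × 46^0.653 = 6.5 × 12.18 ≈ 79 kt.
79 kt falls in the Category 1 band.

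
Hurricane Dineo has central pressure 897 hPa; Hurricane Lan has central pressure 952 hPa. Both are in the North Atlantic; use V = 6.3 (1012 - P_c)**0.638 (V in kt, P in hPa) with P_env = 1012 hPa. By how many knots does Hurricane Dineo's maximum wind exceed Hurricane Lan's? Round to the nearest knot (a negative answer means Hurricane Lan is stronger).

Hurricane Dineo: ΔP = 115; V ≈ 6.3 × 115^0.638 ≈ 130.04 kt.
Hurricane Lan: ΔP = 60; V ≈ 6.3 × 60^0.638 ≈ 85.86 kt.
Difference ≈ 130.04 − 85.86 = 44.18 → 44 kt.

44 kt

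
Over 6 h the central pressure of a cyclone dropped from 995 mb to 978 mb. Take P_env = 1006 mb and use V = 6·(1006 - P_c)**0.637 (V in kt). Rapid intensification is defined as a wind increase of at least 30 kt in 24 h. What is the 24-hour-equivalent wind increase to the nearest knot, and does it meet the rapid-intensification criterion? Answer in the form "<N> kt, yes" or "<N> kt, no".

V₁: ΔP = 11, V ≈ 6 × 11^0.637 ≈ 27.64 kt.
V₂: ΔP = 28, V ≈ 6 × 28^0.637 ≈ 50.12 kt.
ΔV over 6 h = 22.48 kt → 24 h equivalent = 22.48 × 24/6 ≈ 89.92 kt.
90 kt ≥ 30 kt ⇒ rapid intensification.

90 kt, yes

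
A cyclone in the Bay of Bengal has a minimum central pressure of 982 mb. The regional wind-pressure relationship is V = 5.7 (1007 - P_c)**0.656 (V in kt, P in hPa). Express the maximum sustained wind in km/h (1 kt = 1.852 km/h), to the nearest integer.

87 km/h

ΔP = 1007 − 982 = 25 mb.
V ≈ 5.7 × 25^0.656 = 5.7 × 8.261 ≈ 47.089 kt.
47.089 × 1.852 ≈ 87.21 km/h → 87 km/h.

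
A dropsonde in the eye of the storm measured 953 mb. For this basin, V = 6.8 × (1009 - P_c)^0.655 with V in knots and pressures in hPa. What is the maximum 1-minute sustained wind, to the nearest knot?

ΔP = 1009 − 953 = 56 mb.
56^0.655 ≈ 13.966.
V ≈ 6.8 × 13.966 ≈ 95.0 kt.

95 kt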